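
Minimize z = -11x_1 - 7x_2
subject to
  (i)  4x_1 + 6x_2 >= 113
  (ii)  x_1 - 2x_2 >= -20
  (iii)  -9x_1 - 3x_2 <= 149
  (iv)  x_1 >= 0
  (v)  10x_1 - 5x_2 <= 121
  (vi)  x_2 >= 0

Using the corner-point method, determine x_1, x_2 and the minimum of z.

Vertices and z = -11x_1 - 7x_2:
  (53/7, 193/14) → z = -2517/14
  (1291/80, 323/40) → z = -18723/80
  (114/5, 107/5) → z = -2003/5

x_1 = 114/5, x_2 = 107/5, minimum z = -2003/5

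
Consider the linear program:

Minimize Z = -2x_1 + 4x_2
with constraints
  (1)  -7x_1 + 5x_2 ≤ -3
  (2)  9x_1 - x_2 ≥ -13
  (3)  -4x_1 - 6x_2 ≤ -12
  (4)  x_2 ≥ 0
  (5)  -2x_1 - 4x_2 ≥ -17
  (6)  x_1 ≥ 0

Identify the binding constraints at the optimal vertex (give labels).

Corner points and Z = -2x_1 + 4x_2:
  (39/31, 36/31) → Z = 66/31
  (97/38, 113/38) → Z = 129/19
  (3, 0) → Z = -6
  (17/2, 0) → Z = -17

The minimum is at (17/2, 0). Substituting into each constraint, equality holds for (4) and (5); the remaining constraints have slack.

(4) and (5)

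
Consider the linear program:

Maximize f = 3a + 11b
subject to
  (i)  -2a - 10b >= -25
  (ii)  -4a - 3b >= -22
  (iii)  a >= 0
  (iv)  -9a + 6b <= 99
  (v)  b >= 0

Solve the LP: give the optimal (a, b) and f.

Extreme points and f = 3a + 11b:
  (145/34, 28/17) → f = 1051/34
  (0, 5/2) → f = 55/2
  (11/2, 0) → f = 33/2
  (0, 0) → f = 0

The binding constraints are -2a - 10b = -25 and -4a - 3b = -22.
Solving simultaneously gives a = 145/34, b = 28/17.

a = 145/34, b = 28/17, maximum f = 1051/34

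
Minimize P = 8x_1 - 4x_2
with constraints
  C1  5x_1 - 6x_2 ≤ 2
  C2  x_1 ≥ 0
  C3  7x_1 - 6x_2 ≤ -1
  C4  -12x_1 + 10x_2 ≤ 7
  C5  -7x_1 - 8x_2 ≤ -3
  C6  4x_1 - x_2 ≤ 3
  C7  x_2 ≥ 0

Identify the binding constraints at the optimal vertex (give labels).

C2 and C4

Vertices and P = 8x_1 - 4x_2:
  (0, 7/10) → P = -14/5
  (0, 3/8) → P = -3/2
  (5/49, 2/7) → P = -16/49
  (19/17, 25/17) → P = 52/17
  (37/28, 16/7) → P = 10/7

The minimum is at (0, 7/10). Substituting into each constraint, equality holds for C2 and C4; the remaining constraints have slack.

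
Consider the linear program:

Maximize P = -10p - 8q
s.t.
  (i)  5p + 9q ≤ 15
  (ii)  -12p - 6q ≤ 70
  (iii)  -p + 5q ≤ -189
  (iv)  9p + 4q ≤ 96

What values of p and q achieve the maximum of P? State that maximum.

p = 428/3, q = -297, maximum P = 2848/3

Extreme points and P = -10p - 8q:
  (392/33, -1169/33) → P = 5432/33
  (428/3, -297) → P = 2848/3
  (1236/49, -1605/49) → P = 480/49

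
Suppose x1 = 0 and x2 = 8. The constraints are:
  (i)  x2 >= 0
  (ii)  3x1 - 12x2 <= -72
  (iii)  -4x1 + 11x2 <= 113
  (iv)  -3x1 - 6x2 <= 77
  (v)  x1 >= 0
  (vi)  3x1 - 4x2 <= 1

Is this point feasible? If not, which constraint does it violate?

feasible

(i): 8 ≥ 0 ✓
(ii): -96 ≤ -72 ✓
(iii): 88 ≤ 113 ✓
(iv): -48 ≤ 77 ✓
(v): 0 ≥ 0 ✓
(vi): -32 ≤ 1 ✓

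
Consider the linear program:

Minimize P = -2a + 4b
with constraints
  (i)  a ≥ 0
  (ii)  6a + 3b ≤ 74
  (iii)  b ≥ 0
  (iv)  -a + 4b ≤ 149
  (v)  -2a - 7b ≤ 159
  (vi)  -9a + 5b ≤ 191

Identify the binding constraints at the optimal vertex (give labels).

(ii) and (iii)

Extreme points and P = -2a + 4b:
  (0, 74/3) → P = 296/3
  (0, 0) → P = 0
  (37/3, 0) → P = -74/3

The minimum is at (37/3, 0). Substituting into each constraint, equality holds for (ii) and (iii); the remaining constraints have slack.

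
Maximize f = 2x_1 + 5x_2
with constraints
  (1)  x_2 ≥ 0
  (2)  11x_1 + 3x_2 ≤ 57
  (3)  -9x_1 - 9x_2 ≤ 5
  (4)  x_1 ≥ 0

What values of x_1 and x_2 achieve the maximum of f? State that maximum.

x_1 = 0, x_2 = 19, maximum f = 95

Extreme points and f = 2x_1 + 5x_2:
  (57/11, 0) → f = 114/11
  (0, 0) → f = 0
  (0, 19) → f = 95

The optimum lies where 11x_1 + 3x_2 = 57 and x_1 = 0.
Solving simultaneously gives x_1 = 0, x_2 = 19.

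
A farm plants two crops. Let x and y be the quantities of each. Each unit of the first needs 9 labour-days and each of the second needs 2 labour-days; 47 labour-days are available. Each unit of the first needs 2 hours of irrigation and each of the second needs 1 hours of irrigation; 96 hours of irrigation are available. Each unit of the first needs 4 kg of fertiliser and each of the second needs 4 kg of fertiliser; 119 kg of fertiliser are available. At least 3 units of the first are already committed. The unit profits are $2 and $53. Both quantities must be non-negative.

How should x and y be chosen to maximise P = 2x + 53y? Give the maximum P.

x = 3, y = 10, maximum P = 536

The optimum lies where 9x + 2y = 47 and x = 3.
Solving simultaneously gives x = 3, y = 10.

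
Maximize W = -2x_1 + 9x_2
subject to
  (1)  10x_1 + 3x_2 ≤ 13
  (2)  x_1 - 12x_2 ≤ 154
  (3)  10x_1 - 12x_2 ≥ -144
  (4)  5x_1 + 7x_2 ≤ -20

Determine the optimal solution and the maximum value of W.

x_1 = -48/5, x_2 = 4, maximum W = 276/5

Extreme points and W = -2x_1 + 9x_2:
  (206/41, -509/41) → W = -4993/41
  (151/55, -53/11) → W = -2687/55
  (-298/9, -421/27) → W = -667/9
  (-48/5, 4) → W = 276/5

The optimum lies where 10x_1 - 12x_2 = -144 and 5x_1 + 7x_2 = -20.
Solving simultaneously gives x_1 = -48/5, x_2 = 4.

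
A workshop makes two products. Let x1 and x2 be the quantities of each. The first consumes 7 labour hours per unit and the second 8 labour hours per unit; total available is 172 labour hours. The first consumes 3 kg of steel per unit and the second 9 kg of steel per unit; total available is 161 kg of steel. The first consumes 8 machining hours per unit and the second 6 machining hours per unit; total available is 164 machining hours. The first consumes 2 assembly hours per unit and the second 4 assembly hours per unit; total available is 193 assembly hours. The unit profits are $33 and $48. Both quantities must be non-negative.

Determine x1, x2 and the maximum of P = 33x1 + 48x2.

Corner points and P = 33x1 + 48x2:
  (0, 0) → P = 0
  (0, 161/9) → P = 2576/3
  (41/2, 0) → P = 1353/2
  (20/3, 47/3) → P = 972
  (140/11, 114/11) → P = 10092/11

x1 = 20/3, x2 = 47/3, maximum P = 972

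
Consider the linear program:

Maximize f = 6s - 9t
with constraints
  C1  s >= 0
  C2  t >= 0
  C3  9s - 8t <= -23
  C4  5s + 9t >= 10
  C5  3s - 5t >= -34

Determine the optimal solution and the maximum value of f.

s = 0, t = 23/8, maximum f = -207/8

Vertices and f = 6s - 9t:
  (0, 23/8) → f = -207/8
  (0, 34/5) → f = -306/5
  (157/21, 79/7) → f = -397/7

At the optimal vertex, s = 0 and 9s - 8t = -23.
Solving simultaneously gives s = 0, t = 23/8.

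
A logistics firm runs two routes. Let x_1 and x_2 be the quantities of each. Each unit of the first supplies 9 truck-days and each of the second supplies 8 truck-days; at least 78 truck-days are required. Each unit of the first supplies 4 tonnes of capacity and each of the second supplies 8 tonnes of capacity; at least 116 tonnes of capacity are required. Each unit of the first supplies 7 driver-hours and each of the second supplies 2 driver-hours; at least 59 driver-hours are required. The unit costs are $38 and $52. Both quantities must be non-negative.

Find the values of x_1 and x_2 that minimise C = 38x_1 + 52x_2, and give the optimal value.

Feasible corners and C = 38x_1 + 52x_2:
  (0, 59/2) → C = 1534
  (29, 0) → C = 1102
  (5, 12) → C = 814
The feasible region is unbounded (it extends along (0, 1), (1, 0)), but C strictly increases along every unbounded feasible direction, so there is no improving ray and the minimum is attained at a vertex.

x_1 = 5, x_2 = 12, minimum C = 814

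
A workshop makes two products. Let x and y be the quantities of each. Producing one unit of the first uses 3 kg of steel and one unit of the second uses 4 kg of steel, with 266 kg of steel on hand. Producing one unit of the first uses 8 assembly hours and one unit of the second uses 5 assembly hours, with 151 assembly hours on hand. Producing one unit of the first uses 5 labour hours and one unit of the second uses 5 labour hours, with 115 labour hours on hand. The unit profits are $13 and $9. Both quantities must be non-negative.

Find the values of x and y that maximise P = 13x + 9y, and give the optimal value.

x = 12, y = 11, maximum P = 255

Vertices and P = 13x + 9y:
  (0, 0) → P = 0
  (0, 23) → P = 207
  (151/8, 0) → P = 1963/8
  (12, 11) → P = 255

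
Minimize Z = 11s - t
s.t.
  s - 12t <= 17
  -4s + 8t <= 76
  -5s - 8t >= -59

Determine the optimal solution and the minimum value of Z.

Corner points and Z = 11s - t:
  (-131/5, -18/5) → Z = -1423/5
  (211/17, -13/34) → Z = 4655/34
  (-17/9, 77/9) → Z = -88/3

The binding constraints are s - 12t = 17 and -4s + 8t = 76.
Solving simultaneously gives s = -131/5, t = -18/5.

s = -131/5, t = -18/5, minimum Z = -1423/5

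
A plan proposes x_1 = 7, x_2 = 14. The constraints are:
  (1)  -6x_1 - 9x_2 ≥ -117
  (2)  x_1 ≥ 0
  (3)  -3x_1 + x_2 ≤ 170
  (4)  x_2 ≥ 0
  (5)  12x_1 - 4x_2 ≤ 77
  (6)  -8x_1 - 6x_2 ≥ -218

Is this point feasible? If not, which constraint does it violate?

Constraint (1): -6x_1 - 9x_2 = -168, which is not ≥ -117. All other constraints are satisfied.

not feasible — violates (1)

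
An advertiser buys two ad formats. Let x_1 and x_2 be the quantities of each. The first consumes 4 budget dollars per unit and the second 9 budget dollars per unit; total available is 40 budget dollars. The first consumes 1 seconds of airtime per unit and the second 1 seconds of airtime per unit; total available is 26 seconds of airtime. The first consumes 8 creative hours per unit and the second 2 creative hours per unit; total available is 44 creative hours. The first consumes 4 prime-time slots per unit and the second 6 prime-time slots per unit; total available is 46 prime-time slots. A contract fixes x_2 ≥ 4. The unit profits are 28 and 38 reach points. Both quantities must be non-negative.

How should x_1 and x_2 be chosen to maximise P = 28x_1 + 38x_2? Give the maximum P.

Corner points and P = 28x_1 + 38x_2:
  (0, 40/9) → P = 1520/9
  (0, 4) → P = 152
  (1, 4) → P = 180

x_1 = 1, x_2 = 4, maximum P = 180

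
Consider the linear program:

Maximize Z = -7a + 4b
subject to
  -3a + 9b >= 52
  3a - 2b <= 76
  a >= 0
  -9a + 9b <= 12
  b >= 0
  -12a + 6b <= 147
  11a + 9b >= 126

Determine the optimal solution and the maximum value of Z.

a = 20/3, b = 8, maximum Z = -44/3

Corner points and Z = -7a + 4b:
  (788/21, 128/7) → Z = -3980/21
  (20/3, 8) → Z = -44/3
  (236/3, 80) → Z = -692/3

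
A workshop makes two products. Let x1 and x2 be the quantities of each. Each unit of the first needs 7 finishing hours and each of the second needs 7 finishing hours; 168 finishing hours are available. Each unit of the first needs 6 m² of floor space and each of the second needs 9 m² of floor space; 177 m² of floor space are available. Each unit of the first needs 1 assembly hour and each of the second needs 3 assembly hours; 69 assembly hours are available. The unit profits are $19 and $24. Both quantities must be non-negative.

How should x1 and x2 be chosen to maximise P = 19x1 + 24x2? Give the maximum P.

x1 = 13, x2 = 11, maximum P = 511

Corner points and P = 19x1 + 24x2:
  (0, 0) → P = 0
  (0, 59/3) → P = 472
  (24, 0) → P = 456
  (13, 11) → P = 511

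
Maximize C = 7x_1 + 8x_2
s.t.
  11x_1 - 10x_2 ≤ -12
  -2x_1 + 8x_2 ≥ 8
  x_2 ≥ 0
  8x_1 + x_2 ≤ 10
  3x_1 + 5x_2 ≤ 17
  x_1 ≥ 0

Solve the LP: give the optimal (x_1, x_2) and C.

The binding constraints are 8x_1 + x_2 = 10 and 3x_1 + 5x_2 = 17.
Solving simultaneously gives x_1 = 33/37, x_2 = 106/37.

x_1 = 33/37, x_2 = 106/37, maximum C = 1079/37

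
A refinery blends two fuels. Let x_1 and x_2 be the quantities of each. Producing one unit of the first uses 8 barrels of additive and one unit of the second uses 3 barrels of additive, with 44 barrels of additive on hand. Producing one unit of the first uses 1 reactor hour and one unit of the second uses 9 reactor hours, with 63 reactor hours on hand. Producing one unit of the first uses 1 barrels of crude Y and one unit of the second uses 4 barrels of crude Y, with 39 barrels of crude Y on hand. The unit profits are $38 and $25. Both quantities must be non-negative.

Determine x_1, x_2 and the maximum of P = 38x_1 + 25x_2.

Feasible corners and P = 38x_1 + 25x_2:
  (0, 0) → P = 0
  (0, 7) → P = 175
  (11/2, 0) → P = 209
  (3, 20/3) → P = 842/3

The binding constraints are 8x_1 + 3x_2 = 44 and x_1 + 9x_2 = 63.
Solving simultaneously gives x_1 = 3, x_2 = 20/3.

x_1 = 3, x_2 = 20/3, maximum P = 842/3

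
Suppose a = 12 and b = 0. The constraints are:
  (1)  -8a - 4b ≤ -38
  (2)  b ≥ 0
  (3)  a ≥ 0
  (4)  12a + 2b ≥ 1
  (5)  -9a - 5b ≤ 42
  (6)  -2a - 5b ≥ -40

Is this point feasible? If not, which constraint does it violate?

feasible

(1): -96 ≤ -38 ✓
(2): 0 ≥ 0 ✓
(3): 12 ≥ 0 ✓
(4): 144 ≥ 1 ✓
(5): -108 ≤ 42 ✓
(6): -24 ≥ -40 ✓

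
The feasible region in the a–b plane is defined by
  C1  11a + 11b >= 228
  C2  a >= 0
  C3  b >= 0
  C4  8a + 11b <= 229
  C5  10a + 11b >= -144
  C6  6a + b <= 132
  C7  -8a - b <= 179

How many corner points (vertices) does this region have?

Pairwise boundary intersections that survive every other constraint:
  (0, 228/11)
  (228/11, 0)
  (0, 229/11)
  (22, 0)
  (1223/58, 159/29)

5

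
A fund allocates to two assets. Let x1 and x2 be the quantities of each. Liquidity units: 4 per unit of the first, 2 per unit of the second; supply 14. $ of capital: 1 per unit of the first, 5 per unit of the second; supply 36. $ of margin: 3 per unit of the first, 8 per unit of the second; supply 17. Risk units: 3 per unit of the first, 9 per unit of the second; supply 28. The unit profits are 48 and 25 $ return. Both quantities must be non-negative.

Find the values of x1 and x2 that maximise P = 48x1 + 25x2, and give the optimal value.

x1 = 3, x2 = 1, maximum P = 169

Corner points and P = 48x1 + 25x2:
  (0, 0) → P = 0
  (0, 17/8) → P = 425/8
  (7/2, 0) → P = 168
  (3, 1) → P = 169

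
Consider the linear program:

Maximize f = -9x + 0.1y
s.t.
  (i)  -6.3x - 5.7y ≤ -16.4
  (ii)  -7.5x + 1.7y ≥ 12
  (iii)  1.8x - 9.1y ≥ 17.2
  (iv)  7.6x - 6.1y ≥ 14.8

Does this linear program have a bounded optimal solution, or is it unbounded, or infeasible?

infeasible

The boundaries -6.3x - 5.7y = -16.4 and 1.8x - 9.1y = 17.2 meet at (24728/6759, -876/751), but that point violates -7.5x + 1.7y ≥ 12. Every candidate vertex is excluded by some other constraint, so the feasible region is empty.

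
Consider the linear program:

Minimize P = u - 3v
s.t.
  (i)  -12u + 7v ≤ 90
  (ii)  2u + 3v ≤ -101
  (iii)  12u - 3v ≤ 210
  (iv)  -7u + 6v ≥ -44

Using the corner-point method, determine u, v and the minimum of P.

Vertices and P = u - 3v:
  (-977/50, -516/25) → P = 2119/50
  (-848/23, -1158/23) → P = 2626/23
  (-158/11, -265/11) → P = 637/11

u = -977/50, v = -516/25, minimum P = 2119/50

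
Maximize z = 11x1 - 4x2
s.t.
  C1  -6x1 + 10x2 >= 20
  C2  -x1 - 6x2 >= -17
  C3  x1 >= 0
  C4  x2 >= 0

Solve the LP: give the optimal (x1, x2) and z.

x1 = 25/23, x2 = 61/23, maximum z = 31/23

Vertices and z = 11x1 - 4x2:
  (25/23, 61/23) → z = 31/23
  (0, 2) → z = -8
  (0, 17/6) → z = -34/3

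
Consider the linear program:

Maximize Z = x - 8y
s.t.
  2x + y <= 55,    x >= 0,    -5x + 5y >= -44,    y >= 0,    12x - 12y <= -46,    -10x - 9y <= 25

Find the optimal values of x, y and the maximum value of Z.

Extreme points and Z = x - 8y:
  (0, 55) → Z = -440
  (307/18, 188/9) → Z = -2701/18
  (0, 23/6) → Z = -92/3

The optimum lies where x = 0 and 12x - 12y = -46.
Solving simultaneously gives x = 0, y = 23/6.

x = 0, y = 23/6, maximum Z = -92/3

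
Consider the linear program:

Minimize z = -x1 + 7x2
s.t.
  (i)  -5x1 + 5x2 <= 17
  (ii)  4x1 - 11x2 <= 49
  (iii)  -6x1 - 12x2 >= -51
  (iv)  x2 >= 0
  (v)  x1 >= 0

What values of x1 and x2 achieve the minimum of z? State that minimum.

x1 = 17/2, x2 = 0, minimum z = -17/2

Extreme points and z = -x1 + 7x2:
  (17/30, 119/30) → z = 136/5
  (0, 17/5) → z = 119/5
  (17/2, 0) → z = -17/2
  (0, 0) → z = 0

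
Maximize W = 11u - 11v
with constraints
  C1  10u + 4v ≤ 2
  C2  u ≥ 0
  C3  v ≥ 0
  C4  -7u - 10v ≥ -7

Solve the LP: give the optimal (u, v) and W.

u = 1/5, v = 0, maximum W = 11/5

Vertices and W = 11u - 11v:
  (0, 1/2) → W = -11/2
  (1/5, 0) → W = 11/5
  (0, 0) → W = 0

The binding constraints are 10u + 4v = 2 and v = 0.
Solving simultaneously gives u = 1/5, v = 0.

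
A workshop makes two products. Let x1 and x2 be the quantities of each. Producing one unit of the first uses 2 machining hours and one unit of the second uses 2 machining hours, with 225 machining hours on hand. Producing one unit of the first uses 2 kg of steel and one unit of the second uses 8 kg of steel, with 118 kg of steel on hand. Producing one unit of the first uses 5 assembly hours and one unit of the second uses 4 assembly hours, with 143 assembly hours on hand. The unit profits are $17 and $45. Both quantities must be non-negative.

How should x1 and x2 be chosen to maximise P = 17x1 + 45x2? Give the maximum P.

Vertices and P = 17x1 + 45x2:
  (0, 0) → P = 0
  (0, 59/4) → P = 2655/4
  (143/5, 0) → P = 2431/5
  (21, 19/2) → P = 1569/2

x1 = 21, x2 = 19/2, maximum P = 1569/2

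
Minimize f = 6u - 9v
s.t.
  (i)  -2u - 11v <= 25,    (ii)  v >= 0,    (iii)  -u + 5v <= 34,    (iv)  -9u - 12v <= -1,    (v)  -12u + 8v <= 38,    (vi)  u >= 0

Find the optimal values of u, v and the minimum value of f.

u = 41/26, v = 185/26, minimum f = -1419/26

Vertices and f = 6u - 9v:
  (1/9, 0) → f = 2/3
  (41/26, 185/26) → f = -1419/26
  (0, 1/12) → f = -3/4
  (0, 19/4) → f = -171/4
The feasible region is unbounded (it extends along (5, 1), (1, 0)), but f strictly increases along every unbounded feasible direction, so there is no improving ray and the minimum is attained at a vertex.

At the optimal vertex, -u + 5v = 34 and -12u + 8v = 38.
Solving simultaneously gives u = 41/26, v = 185/26.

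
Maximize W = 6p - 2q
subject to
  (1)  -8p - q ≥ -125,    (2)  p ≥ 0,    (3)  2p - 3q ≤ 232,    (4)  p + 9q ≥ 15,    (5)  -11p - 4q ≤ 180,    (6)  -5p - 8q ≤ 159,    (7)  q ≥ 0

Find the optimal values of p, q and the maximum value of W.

Feasible corners and W = 6p - 2q:
  (0, 125) → W = -250
  (125/8, 0) → W = 375/4
  (0, 5/3) → W = -10/3
  (15, 0) → W = 90

At the optimal vertex, -8p - q = -125 and q = 0.
Solving simultaneously gives p = 125/8, q = 0.

p = 125/8, q = 0, maximum W = 375/4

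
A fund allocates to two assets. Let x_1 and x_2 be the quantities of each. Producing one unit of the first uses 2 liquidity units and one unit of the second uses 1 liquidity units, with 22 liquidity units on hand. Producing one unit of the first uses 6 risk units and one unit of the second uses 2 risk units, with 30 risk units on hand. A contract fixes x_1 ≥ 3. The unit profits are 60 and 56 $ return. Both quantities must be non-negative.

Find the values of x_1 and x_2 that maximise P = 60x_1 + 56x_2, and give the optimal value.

Feasible corners and P = 60x_1 + 56x_2:
  (5, 0) → P = 300
  (3, 0) → P = 180
  (3, 6) → P = 516

At the optimal vertex, 6x_1 + 2x_2 = 30 and x_1 = 3.
Solving simultaneously gives x_1 = 3, x_2 = 6.

x_1 = 3, x_2 = 6, maximum P = 516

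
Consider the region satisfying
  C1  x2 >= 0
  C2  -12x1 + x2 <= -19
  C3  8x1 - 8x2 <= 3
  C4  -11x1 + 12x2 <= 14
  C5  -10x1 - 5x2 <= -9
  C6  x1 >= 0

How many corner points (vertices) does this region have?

Intersecting each pair of boundary lines and keeping only the points that satisfy every inequality leaves:
  (149/88, 29/22)
  (242/133, 377/133)
  (37/2, 145/8)

3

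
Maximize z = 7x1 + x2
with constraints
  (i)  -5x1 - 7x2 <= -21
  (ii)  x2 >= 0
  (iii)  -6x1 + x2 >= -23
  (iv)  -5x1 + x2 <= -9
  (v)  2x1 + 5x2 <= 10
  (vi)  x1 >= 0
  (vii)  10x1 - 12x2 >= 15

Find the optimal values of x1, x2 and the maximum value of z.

Vertices and z = 7x1 + x2:
  (182/47, 11/47) → z = 1285/47
  (35/11, 8/11) → z = 23
  (125/32, 7/16) → z = 889/32

The binding constraints are -6x1 + x2 = -23 and 2x1 + 5x2 = 10.
Solving simultaneously gives x1 = 125/32, x2 = 7/16.

x1 = 125/32, x2 = 7/16, maximum z = 889/32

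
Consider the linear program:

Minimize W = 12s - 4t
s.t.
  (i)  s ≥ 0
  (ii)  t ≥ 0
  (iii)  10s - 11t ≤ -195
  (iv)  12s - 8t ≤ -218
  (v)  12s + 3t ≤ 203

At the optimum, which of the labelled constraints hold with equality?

(i) and (v)

Corner points and W = 12s - 4t:
  (0, 109/4) → W = -109
  (0, 203/3) → W = -812/3
  (485/66, 421/11) → W = -714/11

The minimum is at (0, 203/3). Substituting into each constraint, equality holds for (i) and (v); the remaining constraints have slack.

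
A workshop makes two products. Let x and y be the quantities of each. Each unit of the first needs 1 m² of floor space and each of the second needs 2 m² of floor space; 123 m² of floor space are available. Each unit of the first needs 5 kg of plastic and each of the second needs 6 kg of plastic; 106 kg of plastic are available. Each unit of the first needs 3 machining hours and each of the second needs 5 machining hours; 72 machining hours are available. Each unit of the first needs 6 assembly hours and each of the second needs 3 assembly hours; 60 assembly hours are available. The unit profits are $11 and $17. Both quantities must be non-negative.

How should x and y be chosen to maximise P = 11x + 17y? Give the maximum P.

x = 4, y = 12, maximum P = 248

Corner points and P = 11x + 17y:
  (0, 0) → P = 0
  (0, 72/5) → P = 1224/5
  (10, 0) → P = 110
  (4, 12) → P = 248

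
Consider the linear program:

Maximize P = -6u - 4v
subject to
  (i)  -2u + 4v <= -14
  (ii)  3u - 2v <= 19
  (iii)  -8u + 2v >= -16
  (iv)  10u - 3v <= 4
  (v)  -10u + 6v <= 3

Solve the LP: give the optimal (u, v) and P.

u = -60, v = -199/2, maximum P = 758

Vertices and P = -6u - 4v:
  (-13/17, -66/17) → P = 342/17
  (-24/7, -73/14) → P = 290/7
  (-49/11, -178/11) → P = 1006/11
  (-60, -199/2) → P = 758

At the optimal vertex, 3u - 2v = 19 and -10u + 6v = 3.
Solving simultaneously gives u = -60, v = -199/2.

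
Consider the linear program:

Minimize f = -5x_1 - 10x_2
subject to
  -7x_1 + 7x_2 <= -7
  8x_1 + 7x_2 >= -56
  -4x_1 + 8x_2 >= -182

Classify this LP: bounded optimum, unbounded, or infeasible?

unbounded

From the feasible point (-49/15, -64/15), moving in the direction (8, 4) keeps every constraint satisfied while f decreases without bound.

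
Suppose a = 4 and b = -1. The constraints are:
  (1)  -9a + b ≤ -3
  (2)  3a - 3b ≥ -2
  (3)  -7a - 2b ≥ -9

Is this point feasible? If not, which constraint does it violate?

Constraint (3): -7a - 2b = -26, which is not ≥ -9. All other constraints are satisfied.

not feasible — violates (3)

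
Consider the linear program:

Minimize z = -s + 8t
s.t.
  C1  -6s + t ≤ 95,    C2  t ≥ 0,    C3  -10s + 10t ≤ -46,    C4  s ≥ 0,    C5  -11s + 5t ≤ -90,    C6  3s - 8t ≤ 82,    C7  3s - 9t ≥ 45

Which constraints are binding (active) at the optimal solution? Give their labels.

C2 and C6

Extreme points and z = -s + 8t:
  (82/3, 0) → z = -82/3
  (15, 0) → z = -15
  (126, 37) → z = 170

The minimum is at (82/3, 0). Substituting into each constraint, equality holds for C2 and C6; the remaining constraints have slack.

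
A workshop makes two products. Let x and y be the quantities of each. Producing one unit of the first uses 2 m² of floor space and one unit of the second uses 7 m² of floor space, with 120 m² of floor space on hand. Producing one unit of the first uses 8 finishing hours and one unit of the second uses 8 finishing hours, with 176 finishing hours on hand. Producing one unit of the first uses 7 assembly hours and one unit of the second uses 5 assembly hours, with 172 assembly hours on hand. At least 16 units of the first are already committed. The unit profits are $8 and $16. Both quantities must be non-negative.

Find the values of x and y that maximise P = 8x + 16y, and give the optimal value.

x = 16, y = 6, maximum P = 224

Corner points and P = 8x + 16y:
  (22, 0) → P = 176
  (16, 0) → P = 128
  (16, 6) → P = 224

At the optimal vertex, 8x + 8y = 176 and x = 16.
Solving simultaneously gives x = 16, y = 6.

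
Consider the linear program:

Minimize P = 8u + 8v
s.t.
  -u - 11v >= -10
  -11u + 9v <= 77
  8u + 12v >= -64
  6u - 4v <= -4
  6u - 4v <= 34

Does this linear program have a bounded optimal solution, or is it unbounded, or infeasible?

bounded optimum

Feasible corners and P = 8u + 8v:
  (-757/130, 187/130) → P = -456/13
  (-2/35, 32/35) → P = 48/7
  (-125/17, -22/51) → P = -3176/51
  (-38/13, -44/13) → P = -656/13
The feasible region has finitely many vertices and no improving ray; the minimum is -3176/51 at (-125/17, -22/51).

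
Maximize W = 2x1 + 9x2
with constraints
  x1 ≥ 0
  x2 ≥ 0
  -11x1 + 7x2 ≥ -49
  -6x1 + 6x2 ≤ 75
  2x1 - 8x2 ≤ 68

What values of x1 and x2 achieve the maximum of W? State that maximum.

Corner points and W = 2x1 + 9x2:
  (0, 0) → W = 0
  (0, 25/2) → W = 225/2
  (49/11, 0) → W = 98/11
  (273/8, 373/8) → W = 3903/8

The binding constraints are -11x1 + 7x2 = -49 and -6x1 + 6x2 = 75.
Solving simultaneously gives x1 = 273/8, x2 = 373/8.

x1 = 273/8, x2 = 373/8, maximum W = 3903/8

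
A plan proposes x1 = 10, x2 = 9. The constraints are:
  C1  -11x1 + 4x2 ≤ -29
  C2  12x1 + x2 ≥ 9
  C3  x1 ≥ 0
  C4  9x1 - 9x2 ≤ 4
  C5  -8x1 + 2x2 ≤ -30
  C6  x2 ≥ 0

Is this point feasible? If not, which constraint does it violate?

not feasible — violates C4

Constraint C4: 9x1 - 9x2 = 9, which is not ≤ 4. All other constraints are satisfied.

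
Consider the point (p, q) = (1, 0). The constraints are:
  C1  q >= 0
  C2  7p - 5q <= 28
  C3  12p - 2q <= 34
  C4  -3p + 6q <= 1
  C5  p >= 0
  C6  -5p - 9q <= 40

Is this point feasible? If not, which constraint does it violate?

feasible

C1: 0 ≥ 0 ✓
C2: 7 ≤ 28 ✓
C3: 12 ≤ 34 ✓
C4: -3 ≤ 1 ✓
C5: 1 ≥ 0 ✓
C6: -5 ≤ 40 ✓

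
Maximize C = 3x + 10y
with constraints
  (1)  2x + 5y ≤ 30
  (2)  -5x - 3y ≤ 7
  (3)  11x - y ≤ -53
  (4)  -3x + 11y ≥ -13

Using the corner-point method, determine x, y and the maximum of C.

x = -125/19, y = 164/19, maximum C = 1265/19

Vertices and C = 3x + 10y:
  (-125/19, 164/19) → C = 1265/19
  (-235/57, 436/57) → C = 3655/57
  (-83/19, 94/19) → C = 691/19

The optimum lies where 2x + 5y = 30 and -5x - 3y = 7.
Solving simultaneously gives x = -125/19, y = 164/19.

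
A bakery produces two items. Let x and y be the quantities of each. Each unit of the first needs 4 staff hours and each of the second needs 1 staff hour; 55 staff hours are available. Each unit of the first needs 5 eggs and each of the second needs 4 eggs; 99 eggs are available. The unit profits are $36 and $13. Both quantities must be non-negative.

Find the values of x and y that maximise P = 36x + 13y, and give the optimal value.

x = 11, y = 11, maximum P = 539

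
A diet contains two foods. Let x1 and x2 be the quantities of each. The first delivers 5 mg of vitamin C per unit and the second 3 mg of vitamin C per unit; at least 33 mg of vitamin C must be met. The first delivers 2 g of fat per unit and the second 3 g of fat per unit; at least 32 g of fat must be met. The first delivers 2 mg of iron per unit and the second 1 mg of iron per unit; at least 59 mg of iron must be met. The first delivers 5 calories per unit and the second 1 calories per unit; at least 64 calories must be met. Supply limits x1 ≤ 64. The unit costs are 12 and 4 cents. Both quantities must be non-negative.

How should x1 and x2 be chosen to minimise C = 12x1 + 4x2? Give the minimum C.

x1 = 5/3, x2 = 167/3, minimum C = 728/3

Vertices and C = 12x1 + 4x2:
  (0, 64) → C = 256
  (59/2, 0) → C = 354
  (64, 0) → C = 768
  (5/3, 167/3) → C = 728/3
The feasible region is unbounded (it extends along (0, 1)), but C strictly increases along every unbounded feasible direction, so there is no improving ray and the minimum is attained at a vertex.

At the optimal vertex, 2x1 + x2 = 59 and 5x1 + x2 = 64.
Solving simultaneously gives x1 = 5/3, x2 = 167/3.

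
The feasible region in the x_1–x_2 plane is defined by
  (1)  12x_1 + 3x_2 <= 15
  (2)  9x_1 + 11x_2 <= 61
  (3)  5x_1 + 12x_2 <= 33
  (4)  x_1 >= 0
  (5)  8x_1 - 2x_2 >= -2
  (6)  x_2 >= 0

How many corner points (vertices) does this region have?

The feasible vertices (each the meet of two boundaries and inside every other half-plane) are:
  (27/43, 107/43)
  (5/4, 0)
  (21/53, 137/53)
  (0, 1)
  (0, 0)

5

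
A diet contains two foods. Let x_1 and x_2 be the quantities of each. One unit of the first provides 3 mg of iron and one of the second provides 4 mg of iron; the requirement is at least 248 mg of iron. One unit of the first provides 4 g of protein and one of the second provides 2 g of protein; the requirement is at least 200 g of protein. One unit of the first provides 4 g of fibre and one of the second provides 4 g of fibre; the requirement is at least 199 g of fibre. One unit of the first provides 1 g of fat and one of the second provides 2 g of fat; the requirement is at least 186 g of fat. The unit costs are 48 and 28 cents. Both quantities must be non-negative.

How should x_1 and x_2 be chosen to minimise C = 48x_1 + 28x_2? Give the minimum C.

x_1 = 14/3, x_2 = 272/3, minimum C = 8288/3

Vertices and C = 48x_1 + 28x_2:
  (0, 100) → C = 2800
  (186, 0) → C = 8928
  (14/3, 272/3) → C = 8288/3
The feasible region is unbounded (it extends along (0, 1), (1, 0)), but C strictly increases along every unbounded feasible direction, so there is no improving ray and the minimum is attained at a vertex.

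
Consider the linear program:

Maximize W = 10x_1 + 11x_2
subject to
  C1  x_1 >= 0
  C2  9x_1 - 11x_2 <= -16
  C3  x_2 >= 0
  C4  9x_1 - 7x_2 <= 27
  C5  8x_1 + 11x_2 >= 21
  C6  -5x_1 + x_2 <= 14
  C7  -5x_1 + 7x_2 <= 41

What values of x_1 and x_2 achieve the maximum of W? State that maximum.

x_1 = 17, x_2 = 18, maximum W = 368

Corner points and W = 10x_1 + 11x_2:
  (0, 21/11) → W = 21
  (0, 41/7) → W = 451/7
  (409/36, 43/4) → W = 8347/36
  (5/17, 317/187) → W = 367/17
  (17, 18) → W = 368

At the optimal vertex, 9x_1 - 7x_2 = 27 and -5x_1 + 7x_2 = 41.
Solving simultaneously gives x_1 = 17, x_2 = 18.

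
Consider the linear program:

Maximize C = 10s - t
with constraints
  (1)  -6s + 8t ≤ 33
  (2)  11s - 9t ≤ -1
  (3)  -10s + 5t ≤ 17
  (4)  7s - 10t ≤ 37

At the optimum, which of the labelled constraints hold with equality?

Extreme points and C = 10s - t:
  (17/2, 21/2) → C = 149/2
  (29/50, 114/25) → C = 31/25
  (-148/35, -177/35) → C = -1303/35

The maximum is at (17/2, 21/2). Substituting into each constraint, equality holds for (1) and (2); the remaining constraints have slack.

(1) and (2)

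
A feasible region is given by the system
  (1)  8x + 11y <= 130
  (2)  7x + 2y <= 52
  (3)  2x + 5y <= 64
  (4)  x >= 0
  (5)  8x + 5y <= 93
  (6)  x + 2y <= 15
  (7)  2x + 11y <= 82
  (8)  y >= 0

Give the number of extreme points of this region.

5

Pairwise boundary intersections that survive every other constraint:
  (37/6, 53/12)
  (52/7, 0)
  (0, 82/11)
  (0, 0)
  (1/7, 52/7)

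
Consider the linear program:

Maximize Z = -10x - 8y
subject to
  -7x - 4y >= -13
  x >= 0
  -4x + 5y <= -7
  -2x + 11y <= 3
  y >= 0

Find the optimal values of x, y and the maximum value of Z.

Corner points and Z = -10x - 8y:
  (31/17, 1/17) → Z = -318/17
  (13/7, 0) → Z = -130/7
  (7/4, 0) → Z = -35/2

The binding constraints are -4x + 5y = -7 and y = 0.
Solving simultaneously gives x = 7/4, y = 0.

x = 7/4, y = 0, maximum Z = -35/2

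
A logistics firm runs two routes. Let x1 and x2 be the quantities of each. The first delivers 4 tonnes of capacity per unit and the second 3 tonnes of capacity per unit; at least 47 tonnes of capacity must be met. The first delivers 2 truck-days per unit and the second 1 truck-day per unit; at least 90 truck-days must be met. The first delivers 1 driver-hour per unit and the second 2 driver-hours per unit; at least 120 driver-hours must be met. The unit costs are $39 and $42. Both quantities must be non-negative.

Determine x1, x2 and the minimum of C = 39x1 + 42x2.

x1 = 20, x2 = 50, minimum C = 2880

The feasible region is unbounded (it extends along (0, 1), (1, 0)), but C strictly increases along every unbounded feasible direction, so there is no improving ray and the minimum is attained at a vertex.

At the optimal vertex, 2x1 + x2 = 90 and x1 + 2x2 = 120.
Solving simultaneously gives x1 = 20, x2 = 50.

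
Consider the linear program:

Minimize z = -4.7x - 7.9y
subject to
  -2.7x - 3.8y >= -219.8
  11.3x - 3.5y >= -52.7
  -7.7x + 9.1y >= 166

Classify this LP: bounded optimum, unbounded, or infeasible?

Extreme points and z = -4.7x - 7.9y:
  (56904/5239, 262603/5239) → z = -4684025/10478
  (136938/5383, 214066/5383) → z = -2334730/5383
  (1449/1084, 147001/7588) → z = -302245/1897
The feasible region has finitely many vertices and no improving ray; the minimum is -4684025/10478 at (56904/5239, 262603/5239).

bounded optimum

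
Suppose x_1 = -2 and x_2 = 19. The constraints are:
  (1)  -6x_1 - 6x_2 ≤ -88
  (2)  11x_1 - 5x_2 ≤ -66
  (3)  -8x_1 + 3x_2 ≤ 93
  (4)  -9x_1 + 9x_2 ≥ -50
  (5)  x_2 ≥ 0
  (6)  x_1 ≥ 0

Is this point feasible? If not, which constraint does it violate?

Constraint (6): x_1 = -2, which is not ≥ 0. All other constraints are satisfied.

not feasible — violates (6)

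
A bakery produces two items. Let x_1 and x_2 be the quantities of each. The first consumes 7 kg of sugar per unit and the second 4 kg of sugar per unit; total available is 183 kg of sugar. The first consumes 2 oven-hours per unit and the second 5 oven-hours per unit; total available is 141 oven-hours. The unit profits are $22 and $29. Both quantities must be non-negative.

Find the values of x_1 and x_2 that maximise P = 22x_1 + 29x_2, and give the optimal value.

x_1 = 13, x_2 = 23, maximum P = 953

Corner points and P = 22x_1 + 29x_2:
  (0, 0) → P = 0
  (0, 141/5) → P = 4089/5
  (183/7, 0) → P = 4026/7
  (13, 23) → P = 953

The binding constraints are 7x_1 + 4x_2 = 183 and 2x_1 + 5x_2 = 141.
Solving simultaneously gives x_1 = 13, x_2 = 23.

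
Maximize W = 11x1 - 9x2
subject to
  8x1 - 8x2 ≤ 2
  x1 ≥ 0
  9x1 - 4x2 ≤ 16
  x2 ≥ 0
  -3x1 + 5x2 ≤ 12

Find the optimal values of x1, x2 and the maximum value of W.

Extreme points and W = 11x1 - 9x2:
  (3, 11/4) → W = 33/4
  (1/4, 0) → W = 11/4
  (0, 0) → W = 0
  (0, 12/5) → W = -108/5
  (128/33, 52/11) → W = 4/33

x1 = 3, x2 = 11/4, maximum W = 33/4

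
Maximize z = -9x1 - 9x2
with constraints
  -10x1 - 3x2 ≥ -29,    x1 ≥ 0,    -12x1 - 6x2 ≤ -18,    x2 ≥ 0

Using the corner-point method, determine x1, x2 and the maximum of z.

Vertices and z = -9x1 - 9x2:
  (0, 29/3) → z = -87
  (29/10, 0) → z = -261/10
  (0, 3) → z = -27
  (3/2, 0) → z = -27/2

x1 = 3/2, x2 = 0, maximum z = -27/2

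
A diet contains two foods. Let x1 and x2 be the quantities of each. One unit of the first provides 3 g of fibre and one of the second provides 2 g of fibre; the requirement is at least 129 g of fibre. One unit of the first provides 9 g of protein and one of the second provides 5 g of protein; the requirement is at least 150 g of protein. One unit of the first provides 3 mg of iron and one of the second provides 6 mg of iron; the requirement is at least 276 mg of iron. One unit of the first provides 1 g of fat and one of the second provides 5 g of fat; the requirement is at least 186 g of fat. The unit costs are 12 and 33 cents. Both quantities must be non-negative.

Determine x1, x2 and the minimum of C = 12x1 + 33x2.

Corner points and C = 12x1 + 33x2:
  (0, 129/2) → C = 4257/2
  (186, 0) → C = 2232
  (37/2, 147/4) → C = 5739/4
  (88/3, 94/3) → C = 1386
The feasible region is unbounded (it extends along (0, 1), (1, 0)), but C strictly increases along every unbounded feasible direction, so there is no improving ray and the minimum is attained at a vertex.

The binding constraints are 3x1 + 6x2 = 276 and x1 + 5x2 = 186.
Solving simultaneously gives x1 = 88/3, x2 = 94/3.

x1 = 88/3, x2 = 94/3, minimum C = 1386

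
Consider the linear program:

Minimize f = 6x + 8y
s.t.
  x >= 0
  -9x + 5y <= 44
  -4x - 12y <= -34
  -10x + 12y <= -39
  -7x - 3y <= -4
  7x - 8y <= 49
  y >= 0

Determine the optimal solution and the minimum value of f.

x = 73/14, y = 23/21, minimum f = 841/21

Corner points and f = 6x + 8y:
  (73/14, 23/21) → f = 841/21
  (215/29, 21/58) → f = 1374/29
  (69, 217/4) → f = 848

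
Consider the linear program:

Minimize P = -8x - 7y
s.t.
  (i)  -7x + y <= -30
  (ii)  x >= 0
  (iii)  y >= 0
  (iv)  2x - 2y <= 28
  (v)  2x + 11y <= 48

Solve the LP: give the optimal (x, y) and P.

x = 202/13, y = 20/13, minimum P = -1756/13

The optimum lies where 2x - 2y = 28 and 2x + 11y = 48.
Solving simultaneously gives x = 202/13, y = 20/13.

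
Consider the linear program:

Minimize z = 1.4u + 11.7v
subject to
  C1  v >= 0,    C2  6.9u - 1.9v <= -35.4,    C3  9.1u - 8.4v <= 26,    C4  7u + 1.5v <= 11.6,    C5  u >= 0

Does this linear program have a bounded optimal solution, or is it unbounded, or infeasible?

infeasible

The boundaries v = 0 and 6.9u - 1.9v = -35.4 meet at (-118/23, 0), but that point violates u ≥ 0. Every candidate vertex is excluded by some other constraint, so the feasible region is empty.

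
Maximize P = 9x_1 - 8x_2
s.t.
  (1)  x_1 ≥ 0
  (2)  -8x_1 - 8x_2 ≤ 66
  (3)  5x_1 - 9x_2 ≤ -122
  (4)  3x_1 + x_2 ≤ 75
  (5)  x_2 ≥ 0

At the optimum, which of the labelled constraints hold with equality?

(3) and (4)

Extreme points and P = 9x_1 - 8x_2:
  (0, 122/9) → P = -976/9
  (0, 75) → P = -600
  (553/32, 741/32) → P = -951/32

The maximum is at (553/32, 741/32). Substituting into each constraint, equality holds for (3) and (4); the remaining constraints have slack.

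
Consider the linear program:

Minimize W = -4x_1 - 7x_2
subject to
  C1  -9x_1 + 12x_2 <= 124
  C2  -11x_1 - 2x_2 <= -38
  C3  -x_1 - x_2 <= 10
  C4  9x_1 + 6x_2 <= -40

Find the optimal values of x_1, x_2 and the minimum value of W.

Corner points and W = -4x_1 - 7x_2:
  (58/9, -148/9) → W = 268/3
  (77/12, -391/24) → W = 707/8
  (20/3, -50/3) → W = 90

x_1 = 77/12, x_2 = -391/24, minimum W = 707/8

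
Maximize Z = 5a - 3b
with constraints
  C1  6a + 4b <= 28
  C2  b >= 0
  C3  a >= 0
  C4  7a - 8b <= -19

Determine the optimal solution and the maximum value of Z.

Corner points and Z = 5a - 3b:
  (0, 7) → Z = -21
  (37/19, 155/38) → Z = -5/2
  (0, 19/8) → Z = -57/8

a = 37/19, b = 155/38, maximum Z = -5/2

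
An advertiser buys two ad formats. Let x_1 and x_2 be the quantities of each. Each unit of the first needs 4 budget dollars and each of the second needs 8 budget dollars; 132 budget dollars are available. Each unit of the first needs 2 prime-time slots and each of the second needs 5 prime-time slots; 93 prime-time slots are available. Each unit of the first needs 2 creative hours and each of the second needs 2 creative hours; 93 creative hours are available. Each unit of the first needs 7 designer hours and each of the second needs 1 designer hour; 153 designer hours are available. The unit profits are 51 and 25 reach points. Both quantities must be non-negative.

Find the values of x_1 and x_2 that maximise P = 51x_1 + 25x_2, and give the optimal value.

x_1 = 21, x_2 = 6, maximum P = 1221

Extreme points and P = 51x_1 + 25x_2:
  (0, 0) → P = 0
  (0, 33/2) → P = 825/2
  (153/7, 0) → P = 7803/7
  (21, 6) → P = 1221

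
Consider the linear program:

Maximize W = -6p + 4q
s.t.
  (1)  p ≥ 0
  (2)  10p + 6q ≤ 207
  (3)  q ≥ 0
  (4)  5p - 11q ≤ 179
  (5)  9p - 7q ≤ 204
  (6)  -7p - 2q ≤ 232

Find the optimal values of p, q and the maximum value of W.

p = 0, q = 69/2, maximum W = 138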